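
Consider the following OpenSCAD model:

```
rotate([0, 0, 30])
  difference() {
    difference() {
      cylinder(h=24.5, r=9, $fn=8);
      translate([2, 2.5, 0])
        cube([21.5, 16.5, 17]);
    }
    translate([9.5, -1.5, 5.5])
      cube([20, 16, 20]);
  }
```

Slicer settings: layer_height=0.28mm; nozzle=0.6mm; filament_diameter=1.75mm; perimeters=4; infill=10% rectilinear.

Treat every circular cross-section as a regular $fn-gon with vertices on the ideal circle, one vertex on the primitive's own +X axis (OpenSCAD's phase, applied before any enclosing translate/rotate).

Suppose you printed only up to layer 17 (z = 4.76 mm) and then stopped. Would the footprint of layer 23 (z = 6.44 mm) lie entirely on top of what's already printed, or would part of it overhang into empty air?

entirely on top

Compare the two slices. At z = 4.76: the cylinder: section is a regular 8-gon, circumradius r=9 (area = (8/2)·9.000²·sin(360°/8) = 229.10 mm²); the 21.5×16.5 cube at (2, 2.5) contributes its full rectangle (area 354.75 mm²); Taking the first minus the rest: starting from the r=9 cylinder (229.10 mm²), the 21.5×16.5 cube at (2, 2.5) partially overlaps it — only the 23.90 mm² overlap (of its 354.75 mm²) is removed, clipping the outline — area = 205.20 mm²; the cube at (9.5, -1.5) is not intersected at this z (z outside [5.5, 25.5]); Subtracting the remaining from the first: none of the subtracted shapes is present at this height, so that combined region is unchanged — area = 205.20 mm²; (whole slice rotated 30° about Z — lengths, areas and connectivity unchanged). At z = 6.44: the cylinder: section is a regular 8-gon, circumradius r=9 (area = (8/2)·9.000²·sin(360°/8) = 229.10 mm²); the cube at (2, 2.5) (footprint 21.5×16.5) is included at this height (area 354.75 mm²); Subtracting the remaining from the first: starting from the r=9 cylinder (229.10 mm²), the 21.5×16.5 cube at (2, 2.5) partially overlaps it — only the 23.90 mm² overlap (of its 354.75 mm²) is removed, clipping the outline — area = 205.20 mm²; the 20×16 cube at (9.5, -1.5) contributes its full rectangle (area 320.00 mm²); Taking the first minus the rest: starting from that combined region (205.20 mm²), the 20×16 cube at (9.5, -1.5) misses the remaining region (no effect) — area = 205.20 mm²; (whole slice rotated 30° about Z — lengths, areas and connectivity unchanged). Checking containment: the cross-section at z = 6.44 is a subset of the cross-section at z = 4.76.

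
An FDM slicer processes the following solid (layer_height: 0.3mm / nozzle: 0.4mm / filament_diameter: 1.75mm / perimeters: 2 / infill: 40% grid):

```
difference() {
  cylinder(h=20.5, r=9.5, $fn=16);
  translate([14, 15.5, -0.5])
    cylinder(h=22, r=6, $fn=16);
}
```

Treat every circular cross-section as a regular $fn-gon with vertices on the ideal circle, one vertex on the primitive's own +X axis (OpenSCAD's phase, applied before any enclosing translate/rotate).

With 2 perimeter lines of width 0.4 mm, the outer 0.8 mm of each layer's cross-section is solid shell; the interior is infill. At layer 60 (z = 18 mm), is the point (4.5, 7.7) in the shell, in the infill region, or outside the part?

shell

At z = 18 mm: the r=9.5 cylinder gives a regular 16-gon of circumradius 9.5 (constant along its height); the r=6 cylinder at (14, 15.5) contributes a regular 16-gon of circumradius 6; Subtracting the remaining from the first: starting from the r=9.5 cylinder, the r=6 cylinder at (14, 15.5) misses the remaining region (no effect) — 1 connected region. Overall, the cross-section is a single solid region. The nearest boundary edge runs (3.64, 8.78)→(6.72, 6.72); distance from the point to it = 0.42 mm. The point is inside the cross-section, 0.42 mm from the nearest boundary — within the 0.8 mm shell band (2 × 0.4).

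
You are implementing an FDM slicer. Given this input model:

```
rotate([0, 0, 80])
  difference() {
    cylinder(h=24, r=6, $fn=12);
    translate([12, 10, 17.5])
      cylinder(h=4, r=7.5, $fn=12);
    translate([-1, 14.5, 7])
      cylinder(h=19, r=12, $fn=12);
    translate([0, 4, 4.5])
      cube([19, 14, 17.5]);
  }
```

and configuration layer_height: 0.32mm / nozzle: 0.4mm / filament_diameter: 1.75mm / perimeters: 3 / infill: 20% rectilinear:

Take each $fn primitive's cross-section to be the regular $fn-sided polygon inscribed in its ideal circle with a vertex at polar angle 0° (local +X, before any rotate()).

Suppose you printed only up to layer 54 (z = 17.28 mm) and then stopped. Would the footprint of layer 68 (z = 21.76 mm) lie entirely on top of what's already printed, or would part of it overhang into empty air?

Compare the two slices. At z = 17.28: the r=6 cylinder gives a regular 12-gon of circumradius 6 (constant along its height) (area = (12/2)·6.000²·sin(360°/12) = 108.00 mm²); the cylinder at (12, 10) does not reach this height (z outside [17.5, 21.5]); the r=12 cylinder at (-1, 14.5) contributes a regular 12-gon of circumradius 12 (area = (12/2)·12.000²·sin(360°/12) = 432.00 mm²); the cube at (0, 4) (footprint 19×14) is included at this height (area 266.00 mm²); After the difference (first − rest): starting from the r=6 cylinder (108.00 mm²), the r=12 cylinder at (-1, 14.5) partially overlaps it — only the 18.79 mm² overlap (of its 432.00 mm²) is removed, clipping the outline; the 19×14 cube at (0, 4) misses the remaining region (no effect) — area = 89.21 mm²; (rotated 80° about Z; rotation is an isometry so areas/perimeters/island counts are preserved). At z = 21.76: the cylinder: section is a regular 12-gon, circumradius r=6 (area = (12/2)·6.000²·sin(360°/12) = 108.00 mm²); the cylinder at (12, 10) is absent (z outside [17.5, 21.5]); the r=12 cylinder at (-1, 14.5) gives a regular 12-gon of circumradius 12 (constant along its height) (area = (12/2)·12.000²·sin(360°/12) = 432.00 mm²); the 19×14 cube at (0, 4) contributes its full rectangle (area 266.00 mm²); Taking the first minus the rest: starting from the r=6 cylinder (108.00 mm²), the r=12 cylinder at (-1, 14.5) partially overlaps it — only the 18.79 mm² overlap (of its 432.00 mm²) is removed, clipping the outline; the 19×14 cube at (0, 4) misses the remaining region (no effect) — area = 89.21 mm²; (whole slice rotated 80° about Z — lengths, areas and connectivity unchanged). Checking containment: the cross-section at z = 21.76 is a subset of the cross-section at z = 17.28.

entirely on top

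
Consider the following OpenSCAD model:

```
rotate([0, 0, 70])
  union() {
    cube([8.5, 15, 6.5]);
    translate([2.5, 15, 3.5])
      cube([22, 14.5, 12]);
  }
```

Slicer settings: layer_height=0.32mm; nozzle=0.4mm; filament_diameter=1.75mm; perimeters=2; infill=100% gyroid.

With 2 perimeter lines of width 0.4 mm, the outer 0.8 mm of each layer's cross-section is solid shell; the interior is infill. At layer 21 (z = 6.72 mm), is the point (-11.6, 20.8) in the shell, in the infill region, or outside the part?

At z = 6.72 mm: the cube does not reach this height (z outside [0, 6.5]); the 22×14.5 cube at (2.5, 15) contributes its full rectangle; Merging all regions: only the 22×14.5 cube at (2.5, 15) is present, so the union is just that shape — 1 connected region; (rotated 70° about Z; rotation is an isometry so areas/perimeters/island counts are preserved). Overall, the cross-section is a single solid region. Undo the 70° rotation: the query point maps to (15.578, 18.014) in the un-rotated model frame. The nearest boundary edge runs (2.50, 15.00)→(24.50, 15.00); distance from the point to it = 3.01 mm. The point is inside the cross-section and 3.01 mm from the nearest boundary — more than the 0.8 mm shell width (2 × 0.4), so it's in the infill interior.

infill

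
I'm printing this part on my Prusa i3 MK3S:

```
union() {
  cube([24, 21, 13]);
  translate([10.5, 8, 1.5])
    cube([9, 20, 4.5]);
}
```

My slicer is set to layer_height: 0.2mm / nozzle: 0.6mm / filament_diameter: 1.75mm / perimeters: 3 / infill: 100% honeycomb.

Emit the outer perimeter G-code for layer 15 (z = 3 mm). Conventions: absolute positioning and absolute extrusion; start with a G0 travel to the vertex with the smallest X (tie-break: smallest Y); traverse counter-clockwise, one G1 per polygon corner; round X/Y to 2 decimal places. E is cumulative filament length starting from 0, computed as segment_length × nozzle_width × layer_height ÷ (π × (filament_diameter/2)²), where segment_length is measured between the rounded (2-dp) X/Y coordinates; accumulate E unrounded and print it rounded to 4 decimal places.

At z = 3 mm: the cube (footprint 24×21) is included at this height; the 9×20 cube at (10.5, 8) contributes its full rectangle; Combining (union): the regions partially overlap (shared area 117.00 mm²), so overlapping operands fuse into one piece — 1 connected region. The outline is a single polygon with 8 vertices. Extrusion per mm of travel: 0.6 × 0.2 / (π × 0.875²) = 0.049890. Accumulating E over each segment gives final E = 5.1886.

G0 X0.00 Y0.00 Z3.00
G1 X24.00 Y0.00 E1.1974
G1 X24.00 Y21.00 E2.2451
G1 X19.50 Y21.00 E2.4696
G1 X19.50 Y28.00 E2.8188
G1 X10.50 Y28.00 E3.2678
G1 X10.50 Y21.00 E3.6170
G1 X0.00 Y21.00 E4.1409
G1 X0.00 Y0.00 E5.1886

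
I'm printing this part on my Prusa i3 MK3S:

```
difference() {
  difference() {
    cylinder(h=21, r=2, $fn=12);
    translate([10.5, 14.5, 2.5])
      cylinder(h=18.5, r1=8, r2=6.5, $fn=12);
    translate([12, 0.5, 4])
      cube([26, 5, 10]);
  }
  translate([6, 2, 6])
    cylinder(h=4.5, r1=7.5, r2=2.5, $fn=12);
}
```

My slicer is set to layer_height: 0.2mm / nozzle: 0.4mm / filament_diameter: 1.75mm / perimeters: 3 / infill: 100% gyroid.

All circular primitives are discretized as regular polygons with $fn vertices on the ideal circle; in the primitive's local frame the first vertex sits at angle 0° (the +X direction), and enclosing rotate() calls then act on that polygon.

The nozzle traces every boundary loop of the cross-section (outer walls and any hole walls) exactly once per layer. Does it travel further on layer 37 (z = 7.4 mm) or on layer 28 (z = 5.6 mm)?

Layer 37 (z = 7.4): the r=2 cylinder contributes a regular 12-gon of circumradius 2 (perimeter = 2·12·2.000·sin(180°/12) = 12.42 mm); the cone at (10.5, 14.5) (r1=8→r2=6.5) has section circumradius 7.603 here — a regular 12-gon (perimeter = 2·12·7.603·sin(180°/12) = 47.23 mm); the cube at (12, 0.5) is present — its section is the full 26×5 rectangle (perimeter 62.00 mm); Subtracting the remaining from the first: starting from the r=2 cylinder, the cone at (10.5, 14.5) misses the remaining region (no effect); the 26×5 cube at (12, 0.5) misses the remaining region (no effect) — boundary = 12.42 mm; the cone at (6, 2): at t=0.311 of its height the radius interpolates to r₁+(r₂−r₁)t = 5.944, giving a regular 12-gon of that circumradius (perimeter = 2·12·5.944·sin(180°/12) = 36.92 mm); Subtracting the remaining from the first: starting from the result so far, the cone at (6, 2) partially overlaps it — only the 3.68 mm² overlap (of its 106.01 mm²) is removed, clipping the outline — boundary = 11.44 mm. So its perimeter = 11.44 mm. Layer 28 (z = 5.6): the r=2 cylinder contributes a regular 12-gon of circumradius 2 (perimeter = 2·12·2.000·sin(180°/12) = 12.42 mm); the cone at (10.5, 14.5): at t=0.168 of its height the radius interpolates to r₁+(r₂−r₁)t = 7.749, giving a regular 12-gon of that circumradius (perimeter = 2·12·7.749·sin(180°/12) = 48.13 mm); the cube at (12, 0.5) (footprint 26×5) is included at this height (perimeter 62.00 mm); After the difference (first − rest): starting from the r=2 cylinder, the cone at (10.5, 14.5) misses the remaining region (no effect); the 26×5 cube at (12, 0.5) misses the remaining region (no effect) — boundary = 12.42 mm; the cone at (6, 2) is absent (z outside [6, 10.5]); Subtracting the remaining from the first: none of the subtracted shapes is present at this height, so that combined region is unchanged — boundary = 12.42 mm. So its perimeter = 12.42 mm. Layer 28 is larger (12.42 vs 11.44 mm).

layer 28 (z = 5.6 mm)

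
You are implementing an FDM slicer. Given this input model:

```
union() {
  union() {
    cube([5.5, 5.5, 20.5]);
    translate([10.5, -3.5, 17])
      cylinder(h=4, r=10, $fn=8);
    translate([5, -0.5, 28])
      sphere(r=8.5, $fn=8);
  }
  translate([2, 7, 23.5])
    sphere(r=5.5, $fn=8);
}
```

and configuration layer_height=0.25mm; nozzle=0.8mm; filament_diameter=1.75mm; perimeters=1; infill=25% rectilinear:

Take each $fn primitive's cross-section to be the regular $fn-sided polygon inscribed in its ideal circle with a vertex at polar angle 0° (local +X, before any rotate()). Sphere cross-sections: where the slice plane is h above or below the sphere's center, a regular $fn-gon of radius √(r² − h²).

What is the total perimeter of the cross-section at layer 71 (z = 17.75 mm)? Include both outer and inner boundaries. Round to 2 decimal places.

At z = 17.75 mm: the cube is present — its section is the full 5.5×5.5 rectangle (perimeter 22.00 mm); the r=10 cylinder at (10.5, -3.5) gives a regular 8-gon of circumradius 10 (constant along its height) (perimeter = 2·8·10.000·sin(180°/8) = 61.23 mm); the sphere at (5, -0.5) is absent (|z−center|=10.250 > r=8.5); Combining (union): the regions partially overlap (shared area 10.93 mm²), so the edge portions inside another operand are dropped and the merged outline is re-measured after clipping — boundary = 69.14 mm; the sphere at (2, 7) does not reach this height (|z−center|=5.750 > r=5.5); Taking the union: only the result so far is present, so the union is just that shape — boundary = 69.14 mm. Overall, the cross-section is a single solid region. Total boundary length (outer) = 69.14 mm.

69.14 mm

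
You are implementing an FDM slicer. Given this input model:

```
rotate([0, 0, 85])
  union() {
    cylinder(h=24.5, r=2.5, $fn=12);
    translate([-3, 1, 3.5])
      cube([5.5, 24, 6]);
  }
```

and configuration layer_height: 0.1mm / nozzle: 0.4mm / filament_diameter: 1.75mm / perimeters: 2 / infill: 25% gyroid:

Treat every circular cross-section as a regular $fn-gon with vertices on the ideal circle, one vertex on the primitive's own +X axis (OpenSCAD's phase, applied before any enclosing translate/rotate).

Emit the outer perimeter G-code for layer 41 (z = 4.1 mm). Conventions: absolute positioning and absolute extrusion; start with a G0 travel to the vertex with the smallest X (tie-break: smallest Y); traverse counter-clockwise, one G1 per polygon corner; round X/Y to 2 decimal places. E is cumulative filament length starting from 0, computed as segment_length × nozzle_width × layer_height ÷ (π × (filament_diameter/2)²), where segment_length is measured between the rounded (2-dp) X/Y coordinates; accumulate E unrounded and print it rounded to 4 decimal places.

G0 X-25.17 Y-0.81 Z4.10
G1 X-1.26 Y-2.90 E0.3991
G1 X-1.19 Y-2.14 E0.4118
G1 X-0.22 Y-2.49 E0.4290
G1 X1.06 Y-2.27 E0.4506
G1 X2.05 Y-1.43 E0.4722
G1 X2.49 Y-0.22 E0.4936
G1 X2.27 Y1.06 E0.5152
G1 X1.43 Y2.05 E0.5368
G1 X0.22 Y2.49 E0.5582
G1 X-0.80 Y2.31 E0.5754
G1 X-0.78 Y2.58 E0.5799
G1 X-24.69 Y4.67 E0.9791
G1 X-25.17 Y-0.81 E1.0705

At z = 4.1 mm: the r=2.5 cylinder gives a regular 12-gon of circumradius 2.5 (constant along its height); the cube at (-3, 1) (footprint 5.5×24) is included at this height; Combining (union): the regions partially overlap (shared area 4.64 mm²), so overlapping operands fuse into one piece — 1 connected region; (whole slice rotated 85° about Z — lengths, areas and connectivity unchanged). The outline is a single polygon with 13 vertices. Extrusion per mm of travel: 0.4 × 0.1 / (π × 0.875²) = 0.016630. Accumulating E over each segment gives final E = 1.0705.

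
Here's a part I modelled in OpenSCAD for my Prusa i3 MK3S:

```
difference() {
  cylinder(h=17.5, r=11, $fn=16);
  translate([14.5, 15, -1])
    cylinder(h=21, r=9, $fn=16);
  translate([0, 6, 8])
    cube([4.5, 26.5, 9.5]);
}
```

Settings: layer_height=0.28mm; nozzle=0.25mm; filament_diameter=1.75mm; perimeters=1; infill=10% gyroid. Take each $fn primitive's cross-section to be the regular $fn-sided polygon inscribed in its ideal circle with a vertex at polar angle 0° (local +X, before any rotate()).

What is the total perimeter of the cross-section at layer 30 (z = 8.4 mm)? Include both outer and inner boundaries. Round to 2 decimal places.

77.50 mm

At z = 8.4 mm: the cylinder: section is a regular 16-gon, circumradius r=11 (perimeter = 2·16·11.000·sin(180°/16) = 68.67 mm); the cylinder at (14.5, 15): section is a regular 16-gon, circumradius r=9 (perimeter = 2·16·9.000·sin(180°/16) = 56.19 mm); the cube at (0, 6) is present — its section is the full 4.5×26.5 rectangle (perimeter 62.00 mm); Subtracting the remaining from the first: starting from the r=11 cylinder, the r=9 cylinder at (14.5, 15) misses the remaining region (no effect); the 4.5×26.5 cube at (0, 6) partially overlaps it — only the 20.47 mm² overlap (of its 119.25 mm²) is removed, clipping the outline — boundary = 77.50 mm. Overall, the cross-section is a single solid region. Total boundary length (outer) = 77.50 mm.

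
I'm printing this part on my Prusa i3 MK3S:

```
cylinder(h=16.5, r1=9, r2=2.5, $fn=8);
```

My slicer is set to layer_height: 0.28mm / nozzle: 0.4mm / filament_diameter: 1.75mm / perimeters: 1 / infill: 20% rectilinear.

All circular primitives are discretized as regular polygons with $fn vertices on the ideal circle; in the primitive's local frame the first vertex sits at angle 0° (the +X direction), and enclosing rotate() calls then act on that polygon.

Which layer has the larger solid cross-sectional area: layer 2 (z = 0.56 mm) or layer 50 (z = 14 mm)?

Layer 2 (z = 0.56): the cone contributes a regular 8-gon of circumradius 8.779 (interpolated between r1=9 and r2=2.5 at t=0.034) (area = (8/2)·8.779²·sin(360°/8) = 218.01 mm²). So its area = 218.01 mm². Layer 50 (z = 14): the cone (r1=9→r2=2.5) has section circumradius 3.485 here — a regular 8-gon (area = (8/2)·3.485²·sin(360°/8) = 34.35 mm²). So its area = 34.35 mm². Layer 2 is larger (218.01 vs 34.35 mm²).

layer 2 (z = 0.56 mm)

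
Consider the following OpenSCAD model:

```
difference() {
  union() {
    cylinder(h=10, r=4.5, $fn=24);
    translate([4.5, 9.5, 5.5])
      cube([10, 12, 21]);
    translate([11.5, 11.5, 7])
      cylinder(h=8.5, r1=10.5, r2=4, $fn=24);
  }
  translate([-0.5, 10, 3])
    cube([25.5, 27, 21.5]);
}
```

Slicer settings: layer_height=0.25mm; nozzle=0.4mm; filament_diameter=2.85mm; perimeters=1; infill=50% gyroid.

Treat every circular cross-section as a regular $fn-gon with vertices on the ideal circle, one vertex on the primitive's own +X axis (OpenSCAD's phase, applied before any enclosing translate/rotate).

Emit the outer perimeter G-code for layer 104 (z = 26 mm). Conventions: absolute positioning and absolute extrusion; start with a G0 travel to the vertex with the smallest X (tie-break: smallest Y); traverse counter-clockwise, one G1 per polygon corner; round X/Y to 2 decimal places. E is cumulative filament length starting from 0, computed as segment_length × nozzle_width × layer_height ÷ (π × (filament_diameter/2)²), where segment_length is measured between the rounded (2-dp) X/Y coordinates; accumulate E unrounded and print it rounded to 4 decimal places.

At z = 26 mm: the cylinder is not intersected at this z (z outside [0, 10]); the cube at (4.5, 9.5) (footprint 10×12) is included at this height; the cone at (11.5, 11.5) is absent (z outside [7, 15.5]); Merging all regions: only the 10×12 cube at (4.5, 9.5) is present, so the union is just that shape — 1 connected region; the cube at (-0.5, 10) is not intersected at this z (z outside [3, 24.5]); After the difference (first − rest): none of the subtracted shapes is present at this height, so that combined region is unchanged — 1 connected region. The outline is a single polygon with 4 vertices. Extrusion per mm of travel: 0.4 × 0.25 / (π × 1.425²) = 0.015675. Accumulating E over each segment gives final E = 0.6897.

G0 X4.50 Y9.50 Z26.00
G1 X14.50 Y9.50 E0.1568
G1 X14.50 Y21.50 E0.3449
G1 X4.50 Y21.50 E0.5016
G1 X4.50 Y9.50 E0.6897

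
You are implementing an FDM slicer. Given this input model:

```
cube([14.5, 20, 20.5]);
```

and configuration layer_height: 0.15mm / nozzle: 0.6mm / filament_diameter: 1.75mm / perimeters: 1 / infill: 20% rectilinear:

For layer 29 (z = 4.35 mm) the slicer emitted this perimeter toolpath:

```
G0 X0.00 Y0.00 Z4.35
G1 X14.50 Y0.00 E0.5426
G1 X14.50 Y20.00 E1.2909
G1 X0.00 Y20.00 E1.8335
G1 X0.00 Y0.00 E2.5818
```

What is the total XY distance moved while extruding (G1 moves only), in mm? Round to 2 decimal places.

69.00 mm

Sum the Euclidean lengths of each G1 segment: total = 69.00 mm.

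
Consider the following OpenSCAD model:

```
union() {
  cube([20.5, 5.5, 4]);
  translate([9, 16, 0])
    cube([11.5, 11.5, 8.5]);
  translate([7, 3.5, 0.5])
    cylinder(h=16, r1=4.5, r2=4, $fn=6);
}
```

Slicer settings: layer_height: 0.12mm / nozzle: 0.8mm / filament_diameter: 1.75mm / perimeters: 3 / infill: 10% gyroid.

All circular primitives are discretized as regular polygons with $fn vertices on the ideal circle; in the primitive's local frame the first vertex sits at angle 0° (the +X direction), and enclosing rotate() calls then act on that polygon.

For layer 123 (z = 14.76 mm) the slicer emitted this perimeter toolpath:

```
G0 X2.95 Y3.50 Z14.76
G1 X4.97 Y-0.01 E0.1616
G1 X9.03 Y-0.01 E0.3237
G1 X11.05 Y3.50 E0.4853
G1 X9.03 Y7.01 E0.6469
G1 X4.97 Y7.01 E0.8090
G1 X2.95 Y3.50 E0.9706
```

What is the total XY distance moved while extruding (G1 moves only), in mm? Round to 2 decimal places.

Sum the Euclidean lengths of each G1 segment: total = 24.32 mm.

24.32 mm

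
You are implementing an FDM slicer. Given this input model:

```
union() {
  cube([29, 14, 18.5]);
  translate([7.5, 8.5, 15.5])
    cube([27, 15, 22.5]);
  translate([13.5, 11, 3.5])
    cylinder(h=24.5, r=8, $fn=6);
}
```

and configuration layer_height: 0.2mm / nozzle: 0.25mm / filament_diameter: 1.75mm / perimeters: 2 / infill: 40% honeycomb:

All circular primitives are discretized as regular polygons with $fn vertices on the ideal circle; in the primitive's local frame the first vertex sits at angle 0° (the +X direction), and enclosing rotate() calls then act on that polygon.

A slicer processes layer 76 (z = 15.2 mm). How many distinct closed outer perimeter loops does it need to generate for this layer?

1

At z = 15.2 mm: the cube is present — its section is the full 29×14 rectangle; the cube at (7.5, 8.5) is not intersected at this z (z outside [15.5, 38]); the r=8 cylinder at (13.5, 11) gives a regular 6-gon of circumradius 8 (constant along its height); Combining (union): the regions partially overlap (shared area 125.94 mm²), so overlapping operands fuse into one piece — 1 connected region. The result has 1 disconnected region.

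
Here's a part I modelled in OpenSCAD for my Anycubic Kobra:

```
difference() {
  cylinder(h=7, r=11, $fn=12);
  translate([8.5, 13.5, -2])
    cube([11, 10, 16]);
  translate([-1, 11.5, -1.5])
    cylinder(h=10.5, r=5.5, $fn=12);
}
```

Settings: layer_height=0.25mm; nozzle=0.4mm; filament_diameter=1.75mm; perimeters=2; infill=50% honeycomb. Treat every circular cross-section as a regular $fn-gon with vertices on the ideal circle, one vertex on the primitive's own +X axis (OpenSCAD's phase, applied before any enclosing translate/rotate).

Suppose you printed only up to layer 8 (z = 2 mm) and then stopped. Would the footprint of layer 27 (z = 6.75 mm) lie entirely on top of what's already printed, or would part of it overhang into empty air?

entirely on top

Compare the two slices. At z = 2: the r=11 cylinder contributes a regular 12-gon of circumradius 11 (area = (12/2)·11.000²·sin(360°/12) = 363.00 mm²); the 11×10 cube at (8.5, 13.5) contributes its full rectangle (area 110.00 mm²); the r=5.5 cylinder at (-1, 11.5) gives a regular 12-gon of circumradius 5.5 (constant along its height) (area = (12/2)·5.500²·sin(360°/12) = 90.75 mm²); Taking the first minus the rest: starting from the r=11 cylinder (363.00 mm²), the 11×10 cube at (8.5, 13.5) misses the remaining region (no effect); the r=5.5 cylinder at (-1, 11.5) partially overlaps it — only the 32.43 mm² overlap (of its 90.75 mm²) is removed, clipping the outline — area = 330.57 mm². At z = 6.75: the r=11 cylinder contributes a regular 12-gon of circumradius 11 (area = (12/2)·11.000²·sin(360°/12) = 363.00 mm²); the cube at (8.5, 13.5) is present — its section is the full 11×10 rectangle (area 110.00 mm²); the r=5.5 cylinder at (-1, 11.5) gives a regular 12-gon of circumradius 5.5 (constant along its height) (area = (12/2)·5.500²·sin(360°/12) = 90.75 mm²); Taking the first minus the rest: starting from the r=11 cylinder (363.00 mm²), the 11×10 cube at (8.5, 13.5) misses the remaining region (no effect); the r=5.5 cylinder at (-1, 11.5) partially overlaps it — only the 32.43 mm² overlap (of its 90.75 mm²) is removed, clipping the outline — area = 330.57 mm². Checking containment: the cross-section at z = 6.75 is a subset of the cross-section at z = 2.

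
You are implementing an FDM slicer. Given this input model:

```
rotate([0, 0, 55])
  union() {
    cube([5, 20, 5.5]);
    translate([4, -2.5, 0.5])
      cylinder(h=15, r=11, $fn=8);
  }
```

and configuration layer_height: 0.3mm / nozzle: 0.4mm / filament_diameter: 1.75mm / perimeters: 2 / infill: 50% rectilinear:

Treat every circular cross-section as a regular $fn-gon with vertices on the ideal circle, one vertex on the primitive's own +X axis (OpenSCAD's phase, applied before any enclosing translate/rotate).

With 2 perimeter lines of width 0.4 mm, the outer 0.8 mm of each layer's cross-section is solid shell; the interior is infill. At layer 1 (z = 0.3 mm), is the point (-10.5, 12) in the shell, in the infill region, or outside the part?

At z = 0.3 mm: the 5×20 cube contributes its full rectangle; the cylinder at (4, -2.5) is absent (z outside [0.5, 15.5]); Taking the union: only the 5×20 cube is present, so the union is just that shape — 1 connected region; (whole slice rotated 55° about Z — lengths, areas and connectivity unchanged). Overall, the cross-section is a single solid region. Undo the 55° rotation: the query point maps to (3.807, 15.484) in the un-rotated model frame. The nearest boundary edge runs (5.00, 0.00)→(5.00, 20.00); distance from the point to it = 1.19 mm. The point is inside the cross-section and 1.19 mm from the nearest boundary — more than the 0.8 mm shell width (2 × 0.4), so it's in the infill interior.

infill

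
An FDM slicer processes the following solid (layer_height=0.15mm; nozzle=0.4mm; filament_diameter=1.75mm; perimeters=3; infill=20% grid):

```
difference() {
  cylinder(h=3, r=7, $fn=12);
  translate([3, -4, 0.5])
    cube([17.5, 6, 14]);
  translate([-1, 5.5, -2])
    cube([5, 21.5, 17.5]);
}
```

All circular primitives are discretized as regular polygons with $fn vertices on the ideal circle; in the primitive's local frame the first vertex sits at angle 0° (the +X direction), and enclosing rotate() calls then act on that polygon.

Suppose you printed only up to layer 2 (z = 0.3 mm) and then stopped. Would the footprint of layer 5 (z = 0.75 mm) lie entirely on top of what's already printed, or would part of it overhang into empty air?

Compare the two slices. At z = 0.3: the r=7 cylinder contributes a regular 12-gon of circumradius 7 (area = (12/2)·7.000²·sin(360°/12) = 147.00 mm²); the cube at (3, -4) does not reach this height (z outside [0.5, 14.5]); the cube at (-1, 5.5) (footprint 5×21.5) is included at this height (area 107.50 mm²); After the difference (first − rest): starting from the r=7 cylinder (147.00 mm²), the 5×21.5 cube at (-1, 5.5) partially overlaps it — only the 5.13 mm² overlap (of its 107.50 mm²) is removed, clipping the outline — area = 141.87 mm². At z = 0.75: the cylinder: section is a regular 12-gon, circumradius r=7 (area = (12/2)·7.000²·sin(360°/12) = 147.00 mm²); the 17.5×6 cube at (3, -4) contributes its full rectangle (area 105.00 mm²); the cube at (-1, 5.5) (footprint 5×21.5) is included at this height (area 107.50 mm²); Subtracting the remaining from the first: starting from the r=7 cylinder (147.00 mm²), the 17.5×6 cube at (3, -4) partially overlaps it — only the 21.23 mm² overlap (of its 105.00 mm²) is removed, clipping the outline; the 5×21.5 cube at (-1, 5.5) partially overlaps it — only the 5.13 mm² overlap (of its 107.50 mm²) is removed, clipping the outline — area = 120.64 mm². Checking containment: the cross-section at z = 0.75 is a subset of the cross-section at z = 0.3.

entirely on top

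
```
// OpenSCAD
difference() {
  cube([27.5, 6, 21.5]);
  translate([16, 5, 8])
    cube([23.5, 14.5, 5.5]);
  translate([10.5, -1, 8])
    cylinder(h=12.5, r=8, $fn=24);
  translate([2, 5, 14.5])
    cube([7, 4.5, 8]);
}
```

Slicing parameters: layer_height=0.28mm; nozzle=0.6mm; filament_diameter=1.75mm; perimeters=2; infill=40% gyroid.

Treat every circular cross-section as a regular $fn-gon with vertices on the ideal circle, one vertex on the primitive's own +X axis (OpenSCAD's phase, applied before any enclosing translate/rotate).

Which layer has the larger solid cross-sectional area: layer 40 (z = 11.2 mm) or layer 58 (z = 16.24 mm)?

layer 58 (z = 16.24 mm)

Layer 40 (z = 11.2): the cube (footprint 27.5×6) is included at this height (area 165.00 mm²); the cube at (16, 5) is present — its section is the full 23.5×14.5 rectangle (area 340.75 mm²); the cylinder at (10.5, -1): section is a regular 24-gon, circumradius r=8 (area = (24/2)·8.000²·sin(360°/24) = 198.77 mm²); the cube at (2, 5) does not reach this height (z outside [14.5, 22.5]); Subtracting the remaining from the first: starting from the 27.5×6 cube (165.00 mm²), the 23.5×14.5 cube at (16, 5) partially overlaps it — only the 11.50 mm² overlap (of its 340.75 mm²) is removed, clipping the outline; the r=8 cylinder at (10.5, -1) partially overlaps it — only the 78.66 mm² overlap (of its 198.77 mm²) is removed, clipping the outline — area = 74.84 mm². So its area = 74.84 mm². Layer 58 (z = 16.24): the cube (footprint 27.5×6) is included at this height (area 165.00 mm²); the cube at (16, 5) is not intersected at this z (z outside [8, 13.5]); the r=8 cylinder at (10.5, -1) contributes a regular 24-gon of circumradius 8 (area = (24/2)·8.000²·sin(360°/24) = 198.77 mm²); the 7×4.5 cube at (2, 5) contributes its full rectangle (area 31.50 mm²); Subtracting the remaining from the first: starting from the 27.5×6 cube (165.00 mm²), the r=8 cylinder at (10.5, -1) partially overlaps it — only the 78.66 mm² overlap (of its 198.77 mm²) is removed, clipping the outline; the 7×4.5 cube at (2, 5) partially overlaps it — only the 3.94 mm² overlap (of its 31.50 mm²) is removed, clipping the outline — area = 82.39 mm². So its area = 82.39 mm². Layer 58 is larger (82.39 vs 74.84 mm²).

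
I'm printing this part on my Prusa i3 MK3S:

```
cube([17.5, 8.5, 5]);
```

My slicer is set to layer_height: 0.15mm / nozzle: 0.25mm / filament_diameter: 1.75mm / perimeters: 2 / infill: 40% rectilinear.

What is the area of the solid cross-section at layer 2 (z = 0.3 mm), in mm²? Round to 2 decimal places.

At z = 0.3 mm: the 17.5×8.5 cube contributes its full rectangle (area 148.75 mm²). Overall, the cross-section is a single solid region. Net area = 148.75 mm².

148.75 mm²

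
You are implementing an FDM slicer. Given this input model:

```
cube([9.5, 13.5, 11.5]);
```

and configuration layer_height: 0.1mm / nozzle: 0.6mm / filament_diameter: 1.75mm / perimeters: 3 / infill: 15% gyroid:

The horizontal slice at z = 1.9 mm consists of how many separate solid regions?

At z = 1.9 mm: the 9.5×13.5 cube contributes its full rectangle. The result has 1 disconnected region.

1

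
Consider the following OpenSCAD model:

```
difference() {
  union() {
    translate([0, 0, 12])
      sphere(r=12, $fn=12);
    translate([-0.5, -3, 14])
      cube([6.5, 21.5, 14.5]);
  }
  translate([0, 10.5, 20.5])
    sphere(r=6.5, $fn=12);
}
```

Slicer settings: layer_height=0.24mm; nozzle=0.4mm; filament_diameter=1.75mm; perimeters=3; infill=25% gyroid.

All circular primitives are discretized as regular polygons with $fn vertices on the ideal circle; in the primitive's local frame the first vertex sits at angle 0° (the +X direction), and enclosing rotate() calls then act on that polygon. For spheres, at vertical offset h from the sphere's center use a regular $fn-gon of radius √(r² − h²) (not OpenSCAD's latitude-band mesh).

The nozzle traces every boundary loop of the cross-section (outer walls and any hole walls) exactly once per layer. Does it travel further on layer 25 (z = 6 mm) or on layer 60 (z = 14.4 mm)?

Layer 25 (z = 6): the r=12 sphere contributes a regular 12-gon of circumradius √(12²−6²) = 10.392 (perimeter = 2·12·10.392·sin(180°/12) = 64.55 mm); the cube at (-0.5, -3) is not intersected at this z (z outside [14, 28.5]); Taking the union: only the r=12 sphere is present, so the union is just that shape — boundary = 64.55 mm; the sphere at (0, 10.5) is absent (|z−center|=14.500 > r=6.5); After the difference (first − rest): none of the subtracted shapes is present at this height, so the result so far is unchanged — boundary = 64.55 mm. So its perimeter = 64.55 mm. Layer 60 (z = 14.4): the sphere: section is a regular 12-gon, circumradius = √(r²−h²) = √(12²−2.4²) = 11.758 (perimeter = 2·12·11.758·sin(180°/12) = 73.03 mm); the cube at (-0.5, -3) (footprint 6.5×21.5) is included at this height (perimeter 56.00 mm); Taking the union: the regions partially overlap (shared area 91.06 mm²), so the edge portions inside another operand are dropped and the merged outline is re-measured after clipping — boundary = 88.07 mm; the r=6.5 sphere at (0, 10.5) slices to a regular 12-gon of circumradius 2.245 (√(r²−h²) with h=6.1 from center) (perimeter = 2·12·2.245·sin(180°/12) = 13.95 mm); Taking the first minus the rest: starting from that combined region, the r=6.5 sphere at (0, 10.5) partially overlaps it — only the 13.92 mm² overlap (of its 15.12 mm²) is removed, clipping the outline — boundary = 97.18 mm. So its perimeter = 97.18 mm. Layer 60 is larger (97.18 vs 64.55 mm).

layer 60 (z = 14.4 mm)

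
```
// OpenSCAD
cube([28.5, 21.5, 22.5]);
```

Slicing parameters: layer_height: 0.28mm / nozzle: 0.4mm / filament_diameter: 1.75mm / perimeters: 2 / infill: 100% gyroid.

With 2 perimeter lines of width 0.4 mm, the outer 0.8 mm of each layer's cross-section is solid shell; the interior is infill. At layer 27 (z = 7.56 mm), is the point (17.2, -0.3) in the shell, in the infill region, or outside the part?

outside

At z = 7.56 mm: the cube is present — its section is the full 28.5×21.5 rectangle. Overall, the cross-section is a single solid region. The nearest boundary edge runs (0.00, 0.00)→(28.50, 0.00); distance from the point to it = 0.30 mm. The point is not inside any of the regions above, so it lies outside the cross-section (0.30 mm from the nearest boundary).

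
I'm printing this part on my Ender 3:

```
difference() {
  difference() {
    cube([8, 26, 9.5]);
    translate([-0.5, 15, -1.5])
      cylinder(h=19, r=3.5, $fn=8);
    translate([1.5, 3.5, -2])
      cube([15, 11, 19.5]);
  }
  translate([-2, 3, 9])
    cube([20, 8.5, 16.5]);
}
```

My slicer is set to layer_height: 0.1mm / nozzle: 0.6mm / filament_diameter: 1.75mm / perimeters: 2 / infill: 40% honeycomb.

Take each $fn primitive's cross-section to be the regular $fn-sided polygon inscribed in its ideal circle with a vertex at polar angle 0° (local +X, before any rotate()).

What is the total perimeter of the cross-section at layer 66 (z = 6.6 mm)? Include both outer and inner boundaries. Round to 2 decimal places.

At z = 6.6 mm: the cube (footprint 8×26) is included at this height (perimeter 68.00 mm); the r=3.5 cylinder at (-0.5, 15) contributes a regular 8-gon of circumradius 3.5 (perimeter = 2·8·3.500·sin(180°/8) = 21.43 mm); the cube at (1.5, 3.5) is present — its section is the full 15×11 rectangle (perimeter 52.00 mm); Subtracting the remaining from the first: starting from the 8×26 cube, the r=3.5 cylinder at (-0.5, 15) partially overlaps it — only the 13.93 mm² overlap (of its 34.65 mm²) is removed, clipping the outline; the 15×11 cube at (1.5, 3.5) partially overlaps it — only the 69.71 mm² overlap (of its 165.00 mm²) is removed, clipping the outline — boundary = 77.93 mm; the cube at (-2, 3) is not intersected at this z (z outside [9, 25.5]); After the difference (first − rest): none of the subtracted shapes is present at this height, so the result so far is unchanged — boundary = 77.93 mm. Overall, the cross-section has 2 separate islands. Total boundary length (outer) = 77.93 mm.

77.93 mm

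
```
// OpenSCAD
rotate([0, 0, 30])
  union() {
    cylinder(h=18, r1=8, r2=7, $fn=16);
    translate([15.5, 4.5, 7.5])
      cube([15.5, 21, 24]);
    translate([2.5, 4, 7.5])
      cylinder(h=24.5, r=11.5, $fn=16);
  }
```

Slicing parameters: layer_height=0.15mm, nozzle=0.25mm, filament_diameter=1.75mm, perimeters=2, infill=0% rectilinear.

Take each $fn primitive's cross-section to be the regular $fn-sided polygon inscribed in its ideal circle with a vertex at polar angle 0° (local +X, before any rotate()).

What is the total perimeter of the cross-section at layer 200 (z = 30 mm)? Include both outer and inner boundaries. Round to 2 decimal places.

144.79 mm

At z = 30 mm: the cone is not intersected at this z (z outside [0, 18]); the cube at (15.5, 4.5) (footprint 15.5×21) is included at this height (perimeter 73.00 mm); the r=11.5 cylinder at (2.5, 4) gives a regular 16-gon of circumradius 11.5 (constant along its height) (perimeter = 2·16·11.500·sin(180°/16) = 71.79 mm); Merging all regions: the 2 present regions are separate (no shared area or edge), so areas and boundary lengths simply add and each stays a separate island — boundary = 144.79 mm; (whole slice rotated 30° about Z — lengths, areas and connectivity unchanged). Overall, the cross-section has 2 separate islands. Total boundary length (outer) = 144.79 mm.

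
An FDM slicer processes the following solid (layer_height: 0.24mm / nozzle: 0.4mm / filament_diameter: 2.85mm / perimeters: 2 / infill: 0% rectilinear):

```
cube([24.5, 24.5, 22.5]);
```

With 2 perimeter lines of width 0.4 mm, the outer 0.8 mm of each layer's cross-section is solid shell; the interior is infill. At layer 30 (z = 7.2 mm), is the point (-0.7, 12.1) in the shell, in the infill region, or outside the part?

outside

At z = 7.2 mm: the cube (footprint 24.5×24.5) is included at this height. Overall, the cross-section is a single solid region. The nearest boundary edge runs (0.00, 24.50)→(0.00, 0.00); distance from the point to it = 0.70 mm. The point is not inside any of the regions above, so it lies outside the cross-section (0.70 mm from the nearest boundary).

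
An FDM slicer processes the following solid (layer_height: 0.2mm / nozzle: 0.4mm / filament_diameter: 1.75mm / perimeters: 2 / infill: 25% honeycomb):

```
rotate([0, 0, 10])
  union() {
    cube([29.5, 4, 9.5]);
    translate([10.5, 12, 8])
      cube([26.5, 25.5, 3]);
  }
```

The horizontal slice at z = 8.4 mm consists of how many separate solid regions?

2

At z = 8.4 mm: the cube (footprint 29.5×4) is included at this height; the cube at (10.5, 12) is present — its section is the full 26.5×25.5 rectangle; Combining (union): the 2 present regions are separate (no shared area or edge), so areas and boundary lengths simply add and each stays a separate island — 2 connected regions; (rotated 10° about Z; rotation is an isometry so areas/perimeters/island counts are preserved). The result has 2 disconnected regions.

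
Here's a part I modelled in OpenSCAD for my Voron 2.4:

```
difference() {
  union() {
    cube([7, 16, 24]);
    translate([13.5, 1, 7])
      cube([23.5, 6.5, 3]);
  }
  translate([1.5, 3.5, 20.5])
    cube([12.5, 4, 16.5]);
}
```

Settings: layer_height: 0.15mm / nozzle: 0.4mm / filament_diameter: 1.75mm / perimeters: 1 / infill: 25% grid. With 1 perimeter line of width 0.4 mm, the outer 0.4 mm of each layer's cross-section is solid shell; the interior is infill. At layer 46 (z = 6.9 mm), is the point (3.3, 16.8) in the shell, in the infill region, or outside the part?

outside

At z = 6.9 mm: the cube (footprint 7×16) is included at this height; the cube at (13.5, 1) is not intersected at this z (z outside [7, 10]); Merging all regions: only the 7×16 cube is present, so the union is just that shape — 1 connected region; the cube at (1.5, 3.5) is absent (z outside [20.5, 37]); Taking the first minus the rest: none of the subtracted shapes is present at this height, so the result so far is unchanged — 1 connected region. Overall, the cross-section is a single solid region. The nearest boundary edge runs (7.00, 16.00)→(0.00, 16.00); distance from the point to it = 0.80 mm. The point is not inside any of the regions above, so it lies outside the cross-section (0.80 mm from the nearest boundary).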